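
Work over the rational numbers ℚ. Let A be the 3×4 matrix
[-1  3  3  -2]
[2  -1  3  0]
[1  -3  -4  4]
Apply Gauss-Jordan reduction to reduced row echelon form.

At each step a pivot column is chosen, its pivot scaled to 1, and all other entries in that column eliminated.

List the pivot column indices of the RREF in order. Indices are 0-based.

pivot columns: 0, 1, 2

step 1: normalize row 0 (÷-1) = (1, -3, -3, 2)
  row 1: subtract 2×row0 = (0, 5, 9, -4)
  row 2: subtract 1×row0 = (0, 0, -1, 2)
step 2: normalize row 1 (÷5) = (0, 1, 9/5, -4/5)
  row 0: subtract -3×row1 = (1, 0, 12/5, -2/5)
step 3: normalize row 2 (÷-1) = (0, 0, 1, -2)
  row 0: subtract 12/5×row2 = (1, 0, 0, 22/5)
  row 1: subtract 9/5×row2 = (0, 1, 0, 14/5)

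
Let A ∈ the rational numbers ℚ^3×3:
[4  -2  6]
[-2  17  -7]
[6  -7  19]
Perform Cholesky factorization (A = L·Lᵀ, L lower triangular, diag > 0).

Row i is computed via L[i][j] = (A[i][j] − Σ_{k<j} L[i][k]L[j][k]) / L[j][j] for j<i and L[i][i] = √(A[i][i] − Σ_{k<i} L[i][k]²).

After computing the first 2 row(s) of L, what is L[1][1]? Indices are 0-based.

Step 1: L[0][0] = √(4) = 2.
  L[1][0] = (-2) / L[0][0] = -1.
Step 2: L[1][1] = √(16) = 4.

L[1][1] = 4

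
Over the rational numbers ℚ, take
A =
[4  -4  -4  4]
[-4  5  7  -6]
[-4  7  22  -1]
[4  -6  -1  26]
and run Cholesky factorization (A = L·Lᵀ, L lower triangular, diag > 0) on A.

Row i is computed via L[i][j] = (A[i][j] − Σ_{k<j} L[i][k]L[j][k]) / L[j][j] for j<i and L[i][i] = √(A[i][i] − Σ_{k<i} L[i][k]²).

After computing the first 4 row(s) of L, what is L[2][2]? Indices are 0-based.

Step 1: L[0][0] = √(4) = 2.
  L[1][0] = (-4) / L[0][0] = -2.
Step 2: L[1][1] = √(1) = 1.
  L[2][0] = (-4) / L[0][0] = -2.
  L[2][1] = (3) / L[1][1] = 3.
Step 3: L[2][2] = √(9) = 3.
  L[3][0] = (4) / L[0][0] = 2.
  L[3][1] = (-2) / L[1][1] = -2.
  L[3][2] = (9) / L[2][2] = 3.
Step 4: L[3][3] = √(9) = 3.

L[2][2] = 3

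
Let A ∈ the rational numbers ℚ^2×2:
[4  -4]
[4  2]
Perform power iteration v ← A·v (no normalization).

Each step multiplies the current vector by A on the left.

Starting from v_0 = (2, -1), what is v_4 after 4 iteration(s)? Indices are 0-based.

v_4 = (-1440, -144)

v_0 = (2, -1).
v_1 = A·v_0 = (12, 6).
v_2 = A·v_1 = (24, 60).
v_3 = A·v_2 = (-144, 216).
v_4 = A·v_3 = (-1440, -144).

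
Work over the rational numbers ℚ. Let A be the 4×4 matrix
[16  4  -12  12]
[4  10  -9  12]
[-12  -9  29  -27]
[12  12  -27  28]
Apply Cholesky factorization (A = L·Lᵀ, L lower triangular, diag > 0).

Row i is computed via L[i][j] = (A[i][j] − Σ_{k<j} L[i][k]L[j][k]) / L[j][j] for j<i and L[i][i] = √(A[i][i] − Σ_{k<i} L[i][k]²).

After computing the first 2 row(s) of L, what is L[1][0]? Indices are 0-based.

Step 1: L[0][0] = √(16) = 4.
  L[1][0] = (4) / L[0][0] = 1.
Step 2: L[1][1] = √(9) = 3.

L[1][0] = 1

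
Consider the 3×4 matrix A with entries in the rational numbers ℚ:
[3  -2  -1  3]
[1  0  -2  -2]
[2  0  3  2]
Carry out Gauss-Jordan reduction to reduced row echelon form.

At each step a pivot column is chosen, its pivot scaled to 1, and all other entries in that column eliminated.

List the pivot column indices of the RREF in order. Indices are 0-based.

[1] R0 /= 3  ⇒  (1, -2/3, -1/3, 1)
     R1 -= 1·R0  ⇒  (0, 2/3, -5/3, -3)
     R2 -= 2·R0  ⇒  (0, 4/3, 11/3, 0)
[2] R1 /= 2/3  ⇒  (0, 1, -5/2, -9/2)
     R0 -= -2/3·R1  ⇒  (1, 0, -2, -2)
     R2 -= 4/3·R1  ⇒  (0, 0, 7, 6)
[3] R2 /= 7  ⇒  (0, 0, 1, 6/7)
     R0 -= -2·R2  ⇒  (1, 0, 0, -2/7)
     R1 -= -5/2·R2  ⇒  (0, 1, 0, -33/14)

pivot columns: 0, 1, 2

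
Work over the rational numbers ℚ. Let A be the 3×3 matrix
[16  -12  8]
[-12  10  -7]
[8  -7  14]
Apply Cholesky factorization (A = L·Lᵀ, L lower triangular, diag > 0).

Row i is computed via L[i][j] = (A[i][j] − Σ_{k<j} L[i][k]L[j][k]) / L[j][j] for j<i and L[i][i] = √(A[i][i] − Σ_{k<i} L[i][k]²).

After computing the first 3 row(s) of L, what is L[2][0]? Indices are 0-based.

L[2][0] = 2

Step 1: L[0][0] = √(16) = 4.
  L[1][0] = (-12) / L[0][0] = -3.
Step 2: L[1][1] = √(1) = 1.
  L[2][0] = (8) / L[0][0] = 2.
  L[2][1] = (-1) / L[1][1] = -1.
Step 3: L[2][2] = √(9) = 3.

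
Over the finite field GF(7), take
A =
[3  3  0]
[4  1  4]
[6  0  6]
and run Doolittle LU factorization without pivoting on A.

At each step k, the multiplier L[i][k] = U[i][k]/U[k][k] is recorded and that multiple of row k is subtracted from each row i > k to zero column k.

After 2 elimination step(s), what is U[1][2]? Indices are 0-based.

U[1][2] = 4

Step 1: pivot at (0,0) is 3.
  row1 ← row1 − (6)·row0  ⇒  L[1][0]=6, U row1=(0, 4, 4)
  row2 ← row2 − (2)·row0  ⇒  L[2][0]=2, U row2=(0, 1, 6)
Step 2: pivot at (1,1) is 4.
  row2 ← row2 − (2)·row1  ⇒  L[2][1]=2, U row2=(0, 0, 5)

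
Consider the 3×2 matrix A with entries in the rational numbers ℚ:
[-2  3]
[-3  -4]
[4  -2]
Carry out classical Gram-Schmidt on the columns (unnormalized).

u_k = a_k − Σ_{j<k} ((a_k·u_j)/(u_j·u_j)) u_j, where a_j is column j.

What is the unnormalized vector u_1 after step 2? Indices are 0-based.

u_1 = (83/29, -122/29, -50/29)

Step 1: u_0 = a_0 = (-2, -3, 4).
Step 2: u_1 = a_1 − (-2/29)·u_0 = (83/29, -122/29, -50/29).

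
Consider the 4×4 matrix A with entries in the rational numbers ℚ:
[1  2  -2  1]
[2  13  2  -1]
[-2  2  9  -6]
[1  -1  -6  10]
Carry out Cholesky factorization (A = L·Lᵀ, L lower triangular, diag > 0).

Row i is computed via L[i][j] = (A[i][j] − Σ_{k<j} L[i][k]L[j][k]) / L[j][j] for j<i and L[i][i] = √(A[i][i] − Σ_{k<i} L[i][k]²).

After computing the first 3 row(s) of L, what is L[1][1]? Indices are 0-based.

Step 1: L[0][0] = √(1) = 1.
  L[1][0] = (2) / L[0][0] = 2.
Step 2: L[1][1] = √(9) = 3.
  L[2][0] = (-2) / L[0][0] = -2.
  L[2][1] = (6) / L[1][1] = 2.
Step 3: L[2][2] = √(1) = 1.

L[1][1] = 3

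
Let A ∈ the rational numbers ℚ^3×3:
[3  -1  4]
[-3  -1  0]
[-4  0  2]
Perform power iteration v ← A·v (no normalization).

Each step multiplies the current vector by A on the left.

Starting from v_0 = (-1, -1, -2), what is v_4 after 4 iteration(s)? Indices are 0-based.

v_4 = (884, -172, 304)

v_0 = (-1, -1, -2).
v_1 = A·v_0 = (-10, 4, 0).
v_2 = A·v_1 = (-34, 26, 40).
v_3 = A·v_2 = (32, 76, 216).
v_4 = A·v_3 = (884, -172, 304).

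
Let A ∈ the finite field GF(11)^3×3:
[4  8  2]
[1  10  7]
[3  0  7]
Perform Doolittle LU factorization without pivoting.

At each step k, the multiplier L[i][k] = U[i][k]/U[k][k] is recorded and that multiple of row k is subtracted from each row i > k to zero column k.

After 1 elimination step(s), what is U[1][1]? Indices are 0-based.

U[1][1] = 8

Step 1: pivot at (0,0) is 4.
  row1 ← row1 − (3)·row0  ⇒  L[1][0]=3, U row1=(0, 8, 1)
  row2 ← row2 − (9)·row0  ⇒  L[2][0]=9, U row2=(0, 5, 0)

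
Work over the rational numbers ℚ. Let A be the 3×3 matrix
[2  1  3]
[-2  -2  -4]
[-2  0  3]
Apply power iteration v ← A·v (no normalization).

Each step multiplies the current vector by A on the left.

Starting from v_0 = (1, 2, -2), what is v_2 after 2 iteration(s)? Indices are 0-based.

v_0 = (1, 2, -2).
v_1 = A·v_0 = (-2, 2, -8).
v_2 = A·v_1 = (-26, 32, -20).

v_2 = (-26, 32, -20)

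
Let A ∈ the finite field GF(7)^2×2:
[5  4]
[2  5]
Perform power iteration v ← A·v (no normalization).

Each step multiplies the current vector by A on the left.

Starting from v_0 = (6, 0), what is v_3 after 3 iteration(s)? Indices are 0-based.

v_0 = (6, 0).
v_1 = A·v_0 = (2, 5).
v_2 = A·v_1 = (2, 1).
v_3 = A·v_2 = (0, 2).

v_3 = (0, 2)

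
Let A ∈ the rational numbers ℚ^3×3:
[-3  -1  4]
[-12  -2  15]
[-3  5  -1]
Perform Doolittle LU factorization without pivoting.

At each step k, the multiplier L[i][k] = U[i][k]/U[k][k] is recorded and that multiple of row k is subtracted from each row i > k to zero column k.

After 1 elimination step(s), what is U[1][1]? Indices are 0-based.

U[1][1] = 2

Step 1: pivot at (0,0) is -3.
  row1 ← row1 − (4)·row0  ⇒  L[1][0]=4, U row1=(0, 2, -1)
  row2 ← row2 − (1)·row0  ⇒  L[2][0]=1, U row2=(0, 6, -5)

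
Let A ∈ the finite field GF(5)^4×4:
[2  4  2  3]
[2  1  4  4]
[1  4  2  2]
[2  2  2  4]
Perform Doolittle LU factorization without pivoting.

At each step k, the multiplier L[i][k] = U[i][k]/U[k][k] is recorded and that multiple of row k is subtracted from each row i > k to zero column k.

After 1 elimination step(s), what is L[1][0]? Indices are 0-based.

L[1][0] = 1

[col 0] pivot 2
  R1 -= 1*R0 → (0, 2, 2, 1)  (L[1][0] := 1)
  R2 -= 3*R0 → (0, 2, 1, 3)  (L[2][0] := 3)
  R3 -= 1*R0 → (0, 3, 0, 1)  (L[3][0] := 1)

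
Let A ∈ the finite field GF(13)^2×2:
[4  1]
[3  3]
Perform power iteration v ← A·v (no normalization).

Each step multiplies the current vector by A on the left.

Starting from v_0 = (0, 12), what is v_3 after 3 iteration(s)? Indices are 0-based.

v_3 = (12, 8)

v_0 = (0, 12).
v_1 = A·v_0 = (12, 10).
v_2 = A·v_1 = (6, 1).
v_3 = A·v_2 = (12, 8).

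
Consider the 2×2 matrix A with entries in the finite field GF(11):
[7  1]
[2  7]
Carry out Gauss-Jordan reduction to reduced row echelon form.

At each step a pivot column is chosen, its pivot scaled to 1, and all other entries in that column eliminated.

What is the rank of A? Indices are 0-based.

[1] R0 /= 7  ⇒  (1, 8)
     R1 -= 2·R0  ⇒  (0, 2)
[2] R1 /= 2  ⇒  (0, 1)
     R0 -= 8·R1  ⇒  (1, 0)

rank = 2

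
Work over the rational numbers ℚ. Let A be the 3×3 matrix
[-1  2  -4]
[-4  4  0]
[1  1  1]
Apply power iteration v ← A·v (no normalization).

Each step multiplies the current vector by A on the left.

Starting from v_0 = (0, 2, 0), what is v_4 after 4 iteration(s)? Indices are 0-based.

v_4 = (-12, 304, 54)

v_0 = (0, 2, 0).
v_1 = A·v_0 = (4, 8, 2).
v_2 = A·v_1 = (4, 16, 14).
v_3 = A·v_2 = (-28, 48, 34).
v_4 = A·v_3 = (-12, 304, 54).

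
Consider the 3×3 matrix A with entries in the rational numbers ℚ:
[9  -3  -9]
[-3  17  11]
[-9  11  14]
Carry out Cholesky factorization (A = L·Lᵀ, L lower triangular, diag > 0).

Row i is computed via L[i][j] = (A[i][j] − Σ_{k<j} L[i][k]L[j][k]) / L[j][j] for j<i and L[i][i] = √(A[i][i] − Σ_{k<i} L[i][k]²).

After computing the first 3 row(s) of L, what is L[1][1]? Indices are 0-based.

Step 1: L[0][0] = √(9) = 3.
  L[1][0] = (-3) / L[0][0] = -1.
Step 2: L[1][1] = √(16) = 4.
  L[2][0] = (-9) / L[0][0] = -3.
  L[2][1] = (8) / L[1][1] = 2.
Step 3: L[2][2] = √(1) = 1.

L[1][1] = 4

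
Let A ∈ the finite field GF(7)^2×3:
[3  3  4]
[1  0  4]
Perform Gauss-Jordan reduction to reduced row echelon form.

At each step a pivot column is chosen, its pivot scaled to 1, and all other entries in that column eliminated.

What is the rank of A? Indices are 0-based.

rank = 2

step 1: normalize row 0 (÷3) = (1, 1, 6)
  row 1: subtract 1×row0 = (0, 6, 5)
step 2: normalize row 1 (÷6) = (0, 1, 2)
  row 0: subtract 1×row1 = (1, 0, 4)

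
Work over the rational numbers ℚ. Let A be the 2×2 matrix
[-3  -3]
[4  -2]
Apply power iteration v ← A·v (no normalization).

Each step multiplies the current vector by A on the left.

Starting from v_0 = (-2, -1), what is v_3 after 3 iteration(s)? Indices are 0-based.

v_3 = (-117, -132)

v_0 = (-2, -1).
v_1 = A·v_0 = (9, -6).
v_2 = A·v_1 = (-9, 48).
v_3 = A·v_2 = (-117, -132).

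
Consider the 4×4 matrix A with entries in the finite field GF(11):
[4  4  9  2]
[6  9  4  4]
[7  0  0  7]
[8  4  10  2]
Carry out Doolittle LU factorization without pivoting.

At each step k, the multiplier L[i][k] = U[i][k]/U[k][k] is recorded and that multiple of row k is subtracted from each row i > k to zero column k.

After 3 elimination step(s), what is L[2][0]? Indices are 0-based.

[col 0] pivot 4
  R1 -= 7*R0 → (0, 3, 7, 1)  (L[1][0] := 7)
  R2 -= 10*R0 → (0, 4, 9, 9)  (L[2][0] := 10)
  R3 -= 2*R0 → (0, 7, 3, 9)  (L[3][0] := 2)
[col 1] pivot 3
  R2 -= 5*R1 → (0, 0, 7, 4)  (L[2][1] := 5)
  R3 -= 6*R1 → (0, 0, 5, 3)  (L[3][1] := 6)
[col 2] pivot 7
  R3 -= 7*R2 → (0, 0, 0, 8)  (L[3][2] := 7)

L[2][0] = 10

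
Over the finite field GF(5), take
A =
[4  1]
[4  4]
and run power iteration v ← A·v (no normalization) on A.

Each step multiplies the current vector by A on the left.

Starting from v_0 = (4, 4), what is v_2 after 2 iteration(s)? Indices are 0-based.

v_0 = (4, 4).
v_1 = A·v_0 = (0, 2).
v_2 = A·v_1 = (2, 3).

v_2 = (2, 3)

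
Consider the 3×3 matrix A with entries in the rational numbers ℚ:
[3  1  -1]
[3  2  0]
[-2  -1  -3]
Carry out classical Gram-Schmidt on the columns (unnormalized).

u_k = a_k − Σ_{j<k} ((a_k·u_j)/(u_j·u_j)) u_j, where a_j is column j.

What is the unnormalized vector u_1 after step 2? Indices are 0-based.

u_1 = (-1/2, 1/2, 0)

Step 1: u_0 = a_0 = (3, 3, -2).
Step 2: u_1 = a_1 − (1/2)·u_0 = (-1/2, 1/2, 0).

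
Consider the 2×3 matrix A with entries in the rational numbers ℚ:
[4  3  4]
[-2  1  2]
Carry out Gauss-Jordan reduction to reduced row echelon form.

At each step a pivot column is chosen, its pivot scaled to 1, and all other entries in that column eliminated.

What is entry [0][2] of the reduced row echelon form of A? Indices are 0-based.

step 1: normalize row 0 (÷4) = (1, 3/4, 1)
  row 1: subtract -2×row0 = (0, 5/2, 4)
step 2: normalize row 1 (÷5/2) = (0, 1, 8/5)
  row 0: subtract 3/4×row1 = (1, 0, -1/5)

M[0][2] = -1/5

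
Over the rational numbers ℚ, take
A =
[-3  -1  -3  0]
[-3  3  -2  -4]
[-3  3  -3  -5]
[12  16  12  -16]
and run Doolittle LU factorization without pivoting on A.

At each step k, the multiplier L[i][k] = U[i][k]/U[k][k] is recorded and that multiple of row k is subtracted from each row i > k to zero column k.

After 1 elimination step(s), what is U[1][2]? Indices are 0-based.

Step 1: pivot at (0,0) is -3.
  row1 ← row1 − (1)·row0  ⇒  L[1][0]=1, U row1=(0, 4, 1, -4)
  row2 ← row2 − (1)·row0  ⇒  L[2][0]=1, U row2=(0, 4, 0, -5)
  row3 ← row3 − (-4)·row0  ⇒  L[3][0]=-4, U row3=(0, 12, 0, -16)

U[1][2] = 1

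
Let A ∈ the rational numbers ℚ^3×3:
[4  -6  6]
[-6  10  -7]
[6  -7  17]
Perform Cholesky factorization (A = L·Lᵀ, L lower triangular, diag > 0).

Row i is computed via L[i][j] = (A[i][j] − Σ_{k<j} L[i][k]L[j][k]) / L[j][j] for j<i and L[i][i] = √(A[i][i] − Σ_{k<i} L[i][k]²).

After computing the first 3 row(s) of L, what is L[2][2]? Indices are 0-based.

Step 1: L[0][0] = √(4) = 2.
  L[1][0] = (-6) / L[0][0] = -3.
Step 2: L[1][1] = √(1) = 1.
  L[2][0] = (6) / L[0][0] = 3.
  L[2][1] = (2) / L[1][1] = 2.
Step 3: L[2][2] = √(4) = 2.

L[2][2] = 2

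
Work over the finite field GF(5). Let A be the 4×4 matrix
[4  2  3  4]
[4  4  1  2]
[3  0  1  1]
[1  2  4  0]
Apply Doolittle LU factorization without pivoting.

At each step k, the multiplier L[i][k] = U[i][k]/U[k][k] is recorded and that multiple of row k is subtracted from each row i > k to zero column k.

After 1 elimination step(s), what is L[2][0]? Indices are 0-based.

Step 1: pivot at (0,0) is 4.
  row1 ← row1 − (1)·row0  ⇒  L[1][0]=1, U row1=(0, 2, 3, 3)
  row2 ← row2 − (2)·row0  ⇒  L[2][0]=2, U row2=(0, 1, 0, 3)
  row3 ← row3 − (4)·row0  ⇒  L[3][0]=4, U row3=(0, 4, 2, 4)

L[2][0] = 2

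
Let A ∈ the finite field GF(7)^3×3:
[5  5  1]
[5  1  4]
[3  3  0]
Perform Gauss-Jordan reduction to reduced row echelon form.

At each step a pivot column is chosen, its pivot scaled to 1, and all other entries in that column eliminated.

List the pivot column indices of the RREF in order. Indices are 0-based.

pivot columns: 0, 1, 2

step 1: normalize row 0 (÷5) = (1, 1, 3)
  row 1: subtract 5×row0 = (0, 3, 3)
  row 2: subtract 3×row0 = (0, 0, 5)
step 2: normalize row 1 (÷3) = (0, 1, 1)
  row 0: subtract 1×row1 = (1, 0, 2)
step 3: normalize row 2 (÷5) = (0, 0, 1)
  row 0: subtract 2×row2 = (1, 0, 0)
  row 1: subtract 1×row2 = (0, 1, 0)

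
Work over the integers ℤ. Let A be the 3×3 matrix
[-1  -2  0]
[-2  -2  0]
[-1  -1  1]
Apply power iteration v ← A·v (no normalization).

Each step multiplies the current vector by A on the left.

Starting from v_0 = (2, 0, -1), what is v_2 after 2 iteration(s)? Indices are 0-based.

v_0 = (2, 0, -1).
v_1 = A·v_0 = (-2, -4, -3).
v_2 = A·v_1 = (10, 12, 3).

v_2 = (10, 12, 3)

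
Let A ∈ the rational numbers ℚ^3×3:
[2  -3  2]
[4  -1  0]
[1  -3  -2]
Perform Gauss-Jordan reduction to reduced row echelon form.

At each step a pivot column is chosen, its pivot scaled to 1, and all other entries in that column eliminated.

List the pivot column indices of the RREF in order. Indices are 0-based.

pivot(0,0)=2: scale R0 → (1, -3/2, 1)
  clear (1,0): R1 −= (4)R0 → (0, 5, -4)
  clear (2,0): R2 −= (1)R0 → (0, -3/2, -3)
pivot(1,1)=5: scale R1 → (0, 1, -4/5)
  clear (0,1): R0 −= (-3/2)R1 → (1, 0, -1/5)
  clear (2,1): R2 −= (-3/2)R1 → (0, 0, -21/5)
pivot(2,2)=-21/5: scale R2 → (0, 0, 1)
  clear (0,2): R0 −= (-1/5)R2 → (1, 0, 0)
  clear (1,2): R1 −= (-4/5)R2 → (0, 1, 0)

pivot columns: 0, 1, 2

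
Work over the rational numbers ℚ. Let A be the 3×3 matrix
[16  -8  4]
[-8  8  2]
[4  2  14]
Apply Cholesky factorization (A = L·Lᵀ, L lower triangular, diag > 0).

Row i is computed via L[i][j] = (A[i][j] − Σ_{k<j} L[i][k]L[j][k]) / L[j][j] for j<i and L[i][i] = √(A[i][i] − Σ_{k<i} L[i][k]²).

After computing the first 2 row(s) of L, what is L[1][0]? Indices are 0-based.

Step 1: L[0][0] = √(16) = 4.
  L[1][0] = (-8) / L[0][0] = -2.
Step 2: L[1][1] = √(4) = 2.

L[1][0] = -2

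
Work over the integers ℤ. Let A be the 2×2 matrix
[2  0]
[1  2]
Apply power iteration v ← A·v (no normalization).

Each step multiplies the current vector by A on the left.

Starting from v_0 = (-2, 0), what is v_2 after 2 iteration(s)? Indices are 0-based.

v_2 = (-8, -8)

v_0 = (-2, 0).
v_1 = A·v_0 = (-4, -2).
v_2 = A·v_1 = (-8, -8).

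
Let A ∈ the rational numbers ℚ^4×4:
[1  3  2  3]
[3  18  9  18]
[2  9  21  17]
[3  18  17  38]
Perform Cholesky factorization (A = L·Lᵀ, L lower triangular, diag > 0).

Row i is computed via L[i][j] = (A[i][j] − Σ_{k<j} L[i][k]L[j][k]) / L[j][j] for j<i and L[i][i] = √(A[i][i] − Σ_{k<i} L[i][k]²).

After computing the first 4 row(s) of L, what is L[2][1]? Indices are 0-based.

Step 1: L[0][0] = √(1) = 1.
  L[1][0] = (3) / L[0][0] = 3.
Step 2: L[1][1] = √(9) = 3.
  L[2][0] = (2) / L[0][0] = 2.
  L[2][1] = (3) / L[1][1] = 1.
Step 3: L[2][2] = √(16) = 4.
  L[3][0] = (3) / L[0][0] = 3.
  L[3][1] = (9) / L[1][1] = 3.
  L[3][2] = (8) / L[2][2] = 2.
Step 4: L[3][3] = √(16) = 4.

L[2][1] = 1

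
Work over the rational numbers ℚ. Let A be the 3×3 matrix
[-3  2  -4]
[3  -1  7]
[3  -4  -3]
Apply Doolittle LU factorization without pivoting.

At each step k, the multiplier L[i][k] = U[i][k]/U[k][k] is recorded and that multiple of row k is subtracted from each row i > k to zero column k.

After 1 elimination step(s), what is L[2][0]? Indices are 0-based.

Step 1: pivot at (0,0) is -3.
  row1 ← row1 − (-1)·row0  ⇒  L[1][0]=-1, U row1=(0, 1, 3)
  row2 ← row2 − (-1)·row0  ⇒  L[2][0]=-1, U row2=(0, -2, -7)

L[2][0] = -1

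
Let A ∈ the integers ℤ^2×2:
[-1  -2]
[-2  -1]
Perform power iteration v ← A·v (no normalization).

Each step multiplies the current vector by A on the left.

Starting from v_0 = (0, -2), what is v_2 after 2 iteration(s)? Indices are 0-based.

v_2 = (-8, -10)

v_0 = (0, -2).
v_1 = A·v_0 = (4, 2).
v_2 = A·v_1 = (-8, -10).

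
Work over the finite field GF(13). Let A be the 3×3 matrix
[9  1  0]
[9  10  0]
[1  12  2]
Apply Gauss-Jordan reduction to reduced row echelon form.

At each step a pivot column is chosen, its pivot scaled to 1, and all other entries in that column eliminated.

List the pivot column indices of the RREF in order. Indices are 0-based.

pivot columns: 0, 1, 2

step 1: normalize row 0 (÷9) = (1, 3, 0)
  row 1: subtract 9×row0 = (0, 9, 0)
  row 2: subtract 1×row0 = (0, 9, 2)
step 2: normalize row 1 (÷9) = (0, 1, 0)
  row 0: subtract 3×row1 = (1, 0, 0)
  row 2: subtract 9×row1 = (0, 0, 2)
step 3: normalize row 2 (÷2) = (0, 0, 1)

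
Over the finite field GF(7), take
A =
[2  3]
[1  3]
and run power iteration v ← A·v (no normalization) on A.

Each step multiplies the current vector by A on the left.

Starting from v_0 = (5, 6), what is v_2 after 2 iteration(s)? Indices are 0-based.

v_2 = (6, 6)

v_0 = (5, 6).
v_1 = A·v_0 = (0, 2).
v_2 = A·v_1 = (6, 6).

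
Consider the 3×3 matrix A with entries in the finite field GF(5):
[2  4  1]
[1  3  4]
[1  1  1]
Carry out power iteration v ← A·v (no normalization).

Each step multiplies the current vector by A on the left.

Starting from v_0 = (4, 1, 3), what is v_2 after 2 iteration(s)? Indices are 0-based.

v_2 = (4, 4, 2)

v_0 = (4, 1, 3).
v_1 = A·v_0 = (0, 4, 3).
v_2 = A·v_1 = (4, 4, 2).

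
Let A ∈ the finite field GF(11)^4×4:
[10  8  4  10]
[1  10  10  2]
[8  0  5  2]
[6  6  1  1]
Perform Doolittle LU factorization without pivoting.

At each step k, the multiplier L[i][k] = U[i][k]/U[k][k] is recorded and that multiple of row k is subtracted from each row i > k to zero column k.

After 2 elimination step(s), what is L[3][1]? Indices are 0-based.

L[3][1] = 3

Step 1: pivot at (0,0) is 10.
  row1 ← row1 − (10)·row0  ⇒  L[1][0]=10, U row1=(0, 7, 3, 1)
  row2 ← row2 − (3)·row0  ⇒  L[2][0]=3, U row2=(0, 9, 4, 5)
  row3 ← row3 − (5)·row0  ⇒  L[3][0]=5, U row3=(0, 10, 3, 6)
Step 2: pivot at (1,1) is 7.
  row2 ← row2 − (6)·row1  ⇒  L[2][1]=6, U row2=(0, 0, 8, 10)
  row3 ← row3 − (3)·row1  ⇒  L[3][1]=3, U row3=(0, 0, 5, 3)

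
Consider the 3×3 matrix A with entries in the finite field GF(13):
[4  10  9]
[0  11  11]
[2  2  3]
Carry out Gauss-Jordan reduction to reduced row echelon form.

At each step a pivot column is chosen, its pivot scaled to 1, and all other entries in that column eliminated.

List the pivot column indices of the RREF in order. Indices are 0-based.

pivot columns: 0, 1, 2

[1] R0 /= 4  ⇒  (1, 9, 12)
     R2 -= 2·R0  ⇒  (0, 10, 5)
[2] R1 /= 11  ⇒  (0, 1, 1)
     R0 -= 9·R1  ⇒  (1, 0, 3)
     R2 -= 10·R1  ⇒  (0, 0, 8)
[3] R2 /= 8  ⇒  (0, 0, 1)
     R0 -= 3·R2  ⇒  (1, 0, 0)
     R1 -= 1·R2  ⇒  (0, 1, 0)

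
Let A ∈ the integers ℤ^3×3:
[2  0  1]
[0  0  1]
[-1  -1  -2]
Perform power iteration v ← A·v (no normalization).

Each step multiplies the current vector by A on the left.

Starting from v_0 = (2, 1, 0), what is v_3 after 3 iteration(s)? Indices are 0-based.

v_0 = (2, 1, 0).
v_1 = A·v_0 = (4, 0, -3).
v_2 = A·v_1 = (5, -3, 2).
v_3 = A·v_2 = (12, 2, -6).

v_3 = (12, 2, -6)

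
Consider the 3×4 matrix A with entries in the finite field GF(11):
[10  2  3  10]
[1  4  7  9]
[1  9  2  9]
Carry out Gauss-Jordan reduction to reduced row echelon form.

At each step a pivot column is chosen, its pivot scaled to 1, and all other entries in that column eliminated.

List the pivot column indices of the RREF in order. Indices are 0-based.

[1] R0 /= 10  ⇒  (1, 9, 8, 1)
     R1 -= 1·R0  ⇒  (0, 6, 10, 8)
     R2 -= 1·R0  ⇒  (0, 0, 5, 8)
[2] R1 /= 6  ⇒  (0, 1, 9, 5)
     R0 -= 9·R1  ⇒  (1, 0, 4, 0)
[3] R2 /= 5  ⇒  (0, 0, 1, 6)
     R0 -= 4·R2  ⇒  (1, 0, 0, 9)
     R1 -= 9·R2  ⇒  (0, 1, 0, 6)

pivot columns: 0, 1, 2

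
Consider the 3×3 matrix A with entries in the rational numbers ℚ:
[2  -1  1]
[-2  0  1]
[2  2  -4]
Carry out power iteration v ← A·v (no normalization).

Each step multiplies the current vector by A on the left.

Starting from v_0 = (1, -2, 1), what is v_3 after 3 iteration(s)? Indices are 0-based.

v_3 = (58, 22, -150)

v_0 = (1, -2, 1).
v_1 = A·v_0 = (5, -1, -6).
v_2 = A·v_1 = (5, -16, 32).
v_3 = A·v_2 = (58, 22, -150).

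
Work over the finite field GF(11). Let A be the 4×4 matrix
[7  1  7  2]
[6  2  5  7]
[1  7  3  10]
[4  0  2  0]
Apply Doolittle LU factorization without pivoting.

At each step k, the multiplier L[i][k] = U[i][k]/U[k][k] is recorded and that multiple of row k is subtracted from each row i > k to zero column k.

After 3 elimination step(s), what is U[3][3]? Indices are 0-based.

k=0: U[0][0]=7
  eliminate (1,0): mult=4, new row 1: (0, 9, 10, 10); set L[1][0]=4
  eliminate (2,0): mult=8, new row 2: (0, 10, 2, 5); set L[2][0]=8
  eliminate (3,0): mult=10, new row 3: (0, 1, 9, 2); set L[3][0]=10
k=1: U[1][1]=9
  eliminate (2,1): mult=6, new row 2: (0, 0, 8, 0); set L[2][1]=6
  eliminate (3,1): mult=5, new row 3: (0, 0, 3, 7); set L[3][1]=5
k=2: U[2][2]=8
  eliminate (3,2): mult=10, new row 3: (0, 0, 0, 7); set L[3][2]=10

U[3][3] = 7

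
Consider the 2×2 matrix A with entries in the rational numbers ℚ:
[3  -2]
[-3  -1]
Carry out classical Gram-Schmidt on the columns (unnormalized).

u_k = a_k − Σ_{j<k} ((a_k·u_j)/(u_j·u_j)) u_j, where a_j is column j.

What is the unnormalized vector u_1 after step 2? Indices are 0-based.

Step 1: u_0 = a_0 = (3, -3).
Step 2: u_1 = a_1 − (-1/6)·u_0 = (-3/2, -3/2).

u_1 = (-3/2, -3/2)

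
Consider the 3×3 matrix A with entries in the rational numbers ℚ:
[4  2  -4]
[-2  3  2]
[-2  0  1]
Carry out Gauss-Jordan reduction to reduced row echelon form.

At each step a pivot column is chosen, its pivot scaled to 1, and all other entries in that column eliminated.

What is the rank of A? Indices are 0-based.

[1] R0 /= 4  ⇒  (1, 1/2, -1)
     R1 -= -2·R0  ⇒  (0, 4, 0)
     R2 -= -2·R0  ⇒  (0, 1, -1)
[2] R1 /= 4  ⇒  (0, 1, 0)
     R0 -= 1/2·R1  ⇒  (1, 0, -1)
     R2 -= 1·R1  ⇒  (0, 0, -1)
[3] R2 /= -1  ⇒  (0, 0, 1)
     R0 -= -1·R2  ⇒  (1, 0, 0)

rank = 3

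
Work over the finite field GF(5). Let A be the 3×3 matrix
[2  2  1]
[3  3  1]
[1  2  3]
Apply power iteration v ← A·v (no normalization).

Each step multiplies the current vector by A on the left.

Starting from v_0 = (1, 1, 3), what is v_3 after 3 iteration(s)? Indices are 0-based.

v_3 = (4, 3, 2)

v_0 = (1, 1, 3).
v_1 = A·v_0 = (2, 4, 2).
v_2 = A·v_1 = (4, 0, 1).
v_3 = A·v_2 = (4, 3, 2).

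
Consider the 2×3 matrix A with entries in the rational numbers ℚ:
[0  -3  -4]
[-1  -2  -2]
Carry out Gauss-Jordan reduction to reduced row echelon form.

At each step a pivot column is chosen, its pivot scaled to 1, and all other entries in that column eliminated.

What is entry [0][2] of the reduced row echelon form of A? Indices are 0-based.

pivot(0,0): swap R0↔R1
pivot(0,0)=-1: scale R0 → (1, 2, 2)
pivot(1,1)=-3: scale R1 → (0, 1, 4/3)
  clear (0,1): R0 −= (2)R1 → (1, 0, -2/3)

M[0][2] = -2/3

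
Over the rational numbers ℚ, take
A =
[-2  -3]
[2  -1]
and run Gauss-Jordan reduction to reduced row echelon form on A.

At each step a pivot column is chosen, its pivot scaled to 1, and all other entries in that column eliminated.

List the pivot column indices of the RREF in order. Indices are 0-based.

[1] R0 /= -2  ⇒  (1, 3/2)
     R1 -= 2·R0  ⇒  (0, -4)
[2] R1 /= -4  ⇒  (0, 1)
     R0 -= 3/2·R1  ⇒  (1, 0)

pivot columns: 0, 1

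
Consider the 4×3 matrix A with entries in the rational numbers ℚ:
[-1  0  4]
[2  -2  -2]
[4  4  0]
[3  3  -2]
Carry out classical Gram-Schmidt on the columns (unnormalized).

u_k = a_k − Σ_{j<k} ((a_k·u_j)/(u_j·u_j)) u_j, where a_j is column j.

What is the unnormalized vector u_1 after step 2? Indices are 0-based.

u_1 = (7/10, -17/5, 6/5, 9/10)

Step 1: u_0 = a_0 = (-1, 2, 4, 3).
Step 2: u_1 = a_1 − (7/10)·u_0 = (7/10, -17/5, 6/5, 9/10).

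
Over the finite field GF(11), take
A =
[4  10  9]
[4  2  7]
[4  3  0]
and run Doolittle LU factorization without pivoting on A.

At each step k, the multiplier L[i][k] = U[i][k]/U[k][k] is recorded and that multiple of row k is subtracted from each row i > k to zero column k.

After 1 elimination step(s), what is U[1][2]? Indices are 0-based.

U[1][2] = 9

Step 1: pivot at (0,0) is 4.
  row1 ← row1 − (1)·row0  ⇒  L[1][0]=1, U row1=(0, 3, 9)
  row2 ← row2 − (1)·row0  ⇒  L[2][0]=1, U row2=(0, 4, 2)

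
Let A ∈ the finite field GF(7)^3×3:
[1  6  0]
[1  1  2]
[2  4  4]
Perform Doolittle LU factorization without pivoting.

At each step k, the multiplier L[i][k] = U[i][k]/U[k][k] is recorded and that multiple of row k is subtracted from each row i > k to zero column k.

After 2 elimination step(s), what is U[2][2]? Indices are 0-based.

U[2][2] = 5

k=0: U[0][0]=1
  eliminate (1,0): mult=1, new row 1: (0, 2, 2); set L[1][0]=1
  eliminate (2,0): mult=2, new row 2: (0, 6, 4); set L[2][0]=2
k=1: U[1][1]=2
  eliminate (2,1): mult=3, new row 2: (0, 0, 5); set L[2][1]=3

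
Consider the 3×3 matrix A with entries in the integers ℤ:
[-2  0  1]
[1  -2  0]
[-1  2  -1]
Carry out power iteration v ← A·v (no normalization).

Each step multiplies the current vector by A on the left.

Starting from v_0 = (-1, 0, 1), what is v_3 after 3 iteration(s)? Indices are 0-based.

v_3 = (7, -16, 21)

v_0 = (-1, 0, 1).
v_1 = A·v_0 = (3, -1, 0).
v_2 = A·v_1 = (-6, 5, -5).
v_3 = A·v_2 = (7, -16, 21).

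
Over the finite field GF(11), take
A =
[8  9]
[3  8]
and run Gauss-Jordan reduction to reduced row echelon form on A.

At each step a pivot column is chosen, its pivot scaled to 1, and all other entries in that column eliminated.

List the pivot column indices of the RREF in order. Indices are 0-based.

pivot columns: 0, 1

[1] R0 /= 8  ⇒  (1, 8)
     R1 -= 3·R0  ⇒  (0, 6)
[2] R1 /= 6  ⇒  (0, 1)
     R0 -= 8·R1  ⇒  (1, 0)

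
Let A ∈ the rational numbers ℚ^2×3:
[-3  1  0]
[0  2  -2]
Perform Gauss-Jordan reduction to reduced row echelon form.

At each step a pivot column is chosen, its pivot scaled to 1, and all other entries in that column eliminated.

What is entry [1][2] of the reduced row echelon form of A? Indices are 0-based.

M[1][2] = -1

step 1: normalize row 0 (÷-3) = (1, -1/3, 0)
step 2: normalize row 1 (÷2) = (0, 1, -1)
  row 0: subtract -1/3×row1 = (1, 0, -1/3)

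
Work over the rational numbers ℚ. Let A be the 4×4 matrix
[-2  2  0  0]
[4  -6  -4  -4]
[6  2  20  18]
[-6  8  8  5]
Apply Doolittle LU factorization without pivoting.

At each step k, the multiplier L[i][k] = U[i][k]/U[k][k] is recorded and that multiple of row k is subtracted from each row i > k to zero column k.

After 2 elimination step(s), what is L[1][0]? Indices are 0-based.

L[1][0] = -2

[col 0] pivot -2
  R1 -= -2*R0 → (0, -2, -4, -4)  (L[1][0] := -2)
  R2 -= -3*R0 → (0, 8, 20, 18)  (L[2][0] := -3)
  R3 -= 3*R0 → (0, 2, 8, 5)  (L[3][0] := 3)
[col 1] pivot -2
  R2 -= -4*R1 → (0, 0, 4, 2)  (L[2][1] := -4)
  R3 -= -1*R1 → (0, 0, 4, 1)  (L[3][1] := -1)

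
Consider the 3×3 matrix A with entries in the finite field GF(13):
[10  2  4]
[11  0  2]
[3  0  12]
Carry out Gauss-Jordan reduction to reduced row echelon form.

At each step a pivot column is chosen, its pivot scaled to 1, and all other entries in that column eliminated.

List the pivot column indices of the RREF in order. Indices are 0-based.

pivot columns: 0, 1, 2

step 1: normalize row 0 (÷10) = (1, 8, 3)
  row 1: subtract 11×row0 = (0, 3, 8)
  row 2: subtract 3×row0 = (0, 2, 3)
step 2: normalize row 1 (÷3) = (0, 1, 7)
  row 0: subtract 8×row1 = (1, 0, 12)
  row 2: subtract 2×row1 = (0, 0, 2)
step 3: normalize row 2 (÷2) = (0, 0, 1)
  row 0: subtract 12×row2 = (1, 0, 0)
  row 1: subtract 7×row2 = (0, 1, 0)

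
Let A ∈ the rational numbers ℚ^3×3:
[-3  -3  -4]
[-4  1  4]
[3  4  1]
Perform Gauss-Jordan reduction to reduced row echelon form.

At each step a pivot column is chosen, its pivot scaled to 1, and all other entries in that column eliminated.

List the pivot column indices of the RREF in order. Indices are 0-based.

pivot columns: 0, 1, 2

pivot(0,0)=-3: scale R0 → (1, 1, 4/3)
  clear (1,0): R1 −= (-4)R0 → (0, 5, 28/3)
  clear (2,0): R2 −= (3)R0 → (0, 1, -3)
pivot(1,1)=5: scale R1 → (0, 1, 28/15)
  clear (0,1): R0 −= (1)R1 → (1, 0, -8/15)
  clear (2,1): R2 −= (1)R1 → (0, 0, -73/15)
pivot(2,2)=-73/15: scale R2 → (0, 0, 1)
  clear (0,2): R0 −= (-8/15)R2 → (1, 0, 0)
  clear (1,2): R1 −= (28/15)R2 → (0, 1, 0)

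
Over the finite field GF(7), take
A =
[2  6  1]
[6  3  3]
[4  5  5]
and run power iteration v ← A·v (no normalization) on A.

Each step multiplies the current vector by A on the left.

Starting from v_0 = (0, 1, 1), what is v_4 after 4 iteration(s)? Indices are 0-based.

v_0 = (0, 1, 1).
v_1 = A·v_0 = (0, 6, 3).
v_2 = A·v_1 = (4, 6, 3).
v_3 = A·v_2 = (5, 2, 5).
v_4 = A·v_3 = (6, 2, 6).

v_4 = (6, 2, 6)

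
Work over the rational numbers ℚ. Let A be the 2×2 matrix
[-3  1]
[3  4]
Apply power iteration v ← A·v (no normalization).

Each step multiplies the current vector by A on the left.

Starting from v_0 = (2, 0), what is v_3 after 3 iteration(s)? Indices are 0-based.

v_3 = (-66, 96)

v_0 = (2, 0).
v_1 = A·v_0 = (-6, 6).
v_2 = A·v_1 = (24, 6).
v_3 = A·v_2 = (-66, 96).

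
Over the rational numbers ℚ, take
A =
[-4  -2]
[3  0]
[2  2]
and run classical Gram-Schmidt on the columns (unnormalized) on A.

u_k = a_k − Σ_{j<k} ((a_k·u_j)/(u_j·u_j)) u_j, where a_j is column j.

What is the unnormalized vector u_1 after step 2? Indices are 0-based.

u_1 = (-10/29, -36/29, 34/29)

Step 1: u_0 = a_0 = (-4, 3, 2).
Step 2: u_1 = a_1 − (12/29)·u_0 = (-10/29, -36/29, 34/29).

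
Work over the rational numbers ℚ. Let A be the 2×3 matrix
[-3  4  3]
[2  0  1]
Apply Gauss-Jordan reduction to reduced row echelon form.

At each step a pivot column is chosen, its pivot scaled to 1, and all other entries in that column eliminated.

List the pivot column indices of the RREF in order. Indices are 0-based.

step 1: normalize row 0 (÷-3) = (1, -4/3, -1)
  row 1: subtract 2×row0 = (0, 8/3, 3)
step 2: normalize row 1 (÷8/3) = (0, 1, 9/8)
  row 0: subtract -4/3×row1 = (1, 0, 1/2)

pivot columns: 0, 1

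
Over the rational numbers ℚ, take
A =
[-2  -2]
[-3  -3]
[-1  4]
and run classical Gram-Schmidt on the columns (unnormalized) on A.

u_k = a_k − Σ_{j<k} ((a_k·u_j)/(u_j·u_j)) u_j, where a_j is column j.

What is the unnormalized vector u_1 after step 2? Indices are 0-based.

u_1 = (-5/7, -15/14, 65/14)

Step 1: u_0 = a_0 = (-2, -3, -1).
Step 2: u_1 = a_1 − (9/14)·u_0 = (-5/7, -15/14, 65/14).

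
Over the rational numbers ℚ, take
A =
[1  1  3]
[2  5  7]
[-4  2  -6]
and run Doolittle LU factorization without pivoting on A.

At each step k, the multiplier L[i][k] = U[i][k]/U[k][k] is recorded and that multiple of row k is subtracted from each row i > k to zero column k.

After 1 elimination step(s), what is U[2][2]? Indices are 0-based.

[col 0] pivot 1
  R1 -= 2*R0 → (0, 3, 1)  (L[1][0] := 2)
  R2 -= -4*R0 → (0, 6, 6)  (L[2][0] := -4)

U[2][2] = 6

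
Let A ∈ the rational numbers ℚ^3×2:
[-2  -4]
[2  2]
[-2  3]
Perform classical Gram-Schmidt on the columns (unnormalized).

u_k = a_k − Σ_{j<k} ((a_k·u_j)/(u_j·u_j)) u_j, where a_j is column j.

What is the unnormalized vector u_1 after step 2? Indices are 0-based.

u_1 = (-3, 1, 4)

Step 1: u_0 = a_0 = (-2, 2, -2).
Step 2: u_1 = a_1 − (1/2)·u_0 = (-3, 1, 4).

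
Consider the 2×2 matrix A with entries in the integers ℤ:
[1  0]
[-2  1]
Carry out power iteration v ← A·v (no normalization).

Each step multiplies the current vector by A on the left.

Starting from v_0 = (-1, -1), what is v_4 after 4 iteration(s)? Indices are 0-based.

v_4 = (-1, 7)

v_0 = (-1, -1).
v_1 = A·v_0 = (-1, 1).
v_2 = A·v_1 = (-1, 3).
v_3 = A·v_2 = (-1, 5).
v_4 = A·v_3 = (-1, 7).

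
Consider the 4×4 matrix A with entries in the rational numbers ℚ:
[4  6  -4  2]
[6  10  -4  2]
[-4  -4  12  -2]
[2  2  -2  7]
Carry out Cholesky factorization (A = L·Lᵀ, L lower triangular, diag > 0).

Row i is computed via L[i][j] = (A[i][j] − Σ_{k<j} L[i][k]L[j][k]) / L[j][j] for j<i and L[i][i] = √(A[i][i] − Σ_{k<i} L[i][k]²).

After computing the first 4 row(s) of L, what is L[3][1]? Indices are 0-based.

Step 1: L[0][0] = √(4) = 2.
  L[1][0] = (6) / L[0][0] = 3.
Step 2: L[1][1] = √(1) = 1.
  L[2][0] = (-4) / L[0][0] = -2.
  L[2][1] = (2) / L[1][1] = 2.
Step 3: L[2][2] = √(4) = 2.
  L[3][0] = (2) / L[0][0] = 1.
  L[3][1] = (-1) / L[1][1] = -1.
  L[3][2] = (2) / L[2][2] = 1.
Step 4: L[3][3] = √(4) = 2.

L[3][1] = -1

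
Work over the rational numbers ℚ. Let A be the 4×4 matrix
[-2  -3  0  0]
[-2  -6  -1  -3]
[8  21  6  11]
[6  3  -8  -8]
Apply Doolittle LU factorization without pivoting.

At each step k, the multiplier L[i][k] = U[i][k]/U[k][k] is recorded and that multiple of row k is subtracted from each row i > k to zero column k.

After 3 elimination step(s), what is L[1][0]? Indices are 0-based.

L[1][0] = 1

[col 0] pivot -2
  R1 -= 1*R0 → (0, -3, -1, -3)  (L[1][0] := 1)
  R2 -= -4*R0 → (0, 9, 6, 11)  (L[2][0] := -4)
  R3 -= -3*R0 → (0, -6, -8, -8)  (L[3][0] := -3)
[col 1] pivot -3
  R2 -= -3*R1 → (0, 0, 3, 2)  (L[2][1] := -3)
  R3 -= 2*R1 → (0, 0, -6, -2)  (L[3][1] := 2)
[col 2] pivot 3
  R3 -= -2*R2 → (0, 0, 0, 2)  (L[3][2] := -2)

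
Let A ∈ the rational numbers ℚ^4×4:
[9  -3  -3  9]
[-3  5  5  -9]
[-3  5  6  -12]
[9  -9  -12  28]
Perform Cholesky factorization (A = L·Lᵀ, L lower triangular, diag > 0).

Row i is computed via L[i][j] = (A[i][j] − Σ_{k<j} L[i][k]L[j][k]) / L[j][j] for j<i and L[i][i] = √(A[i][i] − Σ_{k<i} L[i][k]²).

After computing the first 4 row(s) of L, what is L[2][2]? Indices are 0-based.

L[2][2] = 1

Step 1: L[0][0] = √(9) = 3.
  L[1][0] = (-3) / L[0][0] = -1.
Step 2: L[1][1] = √(4) = 2.
  L[2][0] = (-3) / L[0][0] = -1.
  L[2][1] = (4) / L[1][1] = 2.
Step 3: L[2][2] = √(1) = 1.
  L[3][0] = (9) / L[0][0] = 3.
  L[3][1] = (-6) / L[1][1] = -3.
  L[3][2] = (-3) / L[2][2] = -3.
Step 4: L[3][3] = √(1) = 1.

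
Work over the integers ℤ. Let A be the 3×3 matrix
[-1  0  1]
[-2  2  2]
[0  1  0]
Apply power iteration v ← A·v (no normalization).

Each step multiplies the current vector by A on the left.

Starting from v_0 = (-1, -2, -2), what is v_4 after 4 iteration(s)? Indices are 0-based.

v_0 = (-1, -2, -2).
v_1 = A·v_0 = (-1, -6, -2).
v_2 = A·v_1 = (-1, -14, -6).
v_3 = A·v_2 = (-5, -38, -14).
v_4 = A·v_3 = (-9, -94, -38).

v_4 = (-9, -94, -38)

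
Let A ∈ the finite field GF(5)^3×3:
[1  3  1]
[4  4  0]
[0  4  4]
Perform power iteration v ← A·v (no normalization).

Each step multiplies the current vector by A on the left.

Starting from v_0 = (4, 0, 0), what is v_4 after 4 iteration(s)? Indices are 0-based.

v_4 = (1, 1, 1)

v_0 = (4, 0, 0).
v_1 = A·v_0 = (4, 1, 0).
v_2 = A·v_1 = (2, 0, 4).
v_3 = A·v_2 = (1, 3, 1).
v_4 = A·v_3 = (1, 1, 1).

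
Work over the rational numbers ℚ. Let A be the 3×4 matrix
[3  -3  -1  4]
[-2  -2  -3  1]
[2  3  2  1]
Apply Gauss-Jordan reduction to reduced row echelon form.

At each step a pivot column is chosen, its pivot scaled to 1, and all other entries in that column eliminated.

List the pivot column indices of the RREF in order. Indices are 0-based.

[1] R0 /= 3  ⇒  (1, -1, -1/3, 4/3)
     R1 -= -2·R0  ⇒  (0, -4, -11/3, 11/3)
     R2 -= 2·R0  ⇒  (0, 5, 8/3, -5/3)
[2] R1 /= -4  ⇒  (0, 1, 11/12, -11/12)
     R0 -= -1·R1  ⇒  (1, 0, 7/12, 5/12)
     R2 -= 5·R1  ⇒  (0, 0, -23/12, 35/12)
[3] R2 /= -23/12  ⇒  (0, 0, 1, -35/23)
     R0 -= 7/12·R2  ⇒  (1, 0, 0, 30/23)
     R1 -= 11/12·R2  ⇒  (0, 1, 0, 11/23)

pivot columns: 0, 1, 2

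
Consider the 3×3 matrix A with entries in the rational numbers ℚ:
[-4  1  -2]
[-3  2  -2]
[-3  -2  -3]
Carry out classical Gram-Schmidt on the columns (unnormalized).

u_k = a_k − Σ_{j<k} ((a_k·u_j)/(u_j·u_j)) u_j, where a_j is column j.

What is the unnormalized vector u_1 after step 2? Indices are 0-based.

u_1 = (9/17, 28/17, -40/17)

Step 1: u_0 = a_0 = (-4, -3, -3).
Step 2: u_1 = a_1 − (-2/17)·u_0 = (9/17, 28/17, -40/17).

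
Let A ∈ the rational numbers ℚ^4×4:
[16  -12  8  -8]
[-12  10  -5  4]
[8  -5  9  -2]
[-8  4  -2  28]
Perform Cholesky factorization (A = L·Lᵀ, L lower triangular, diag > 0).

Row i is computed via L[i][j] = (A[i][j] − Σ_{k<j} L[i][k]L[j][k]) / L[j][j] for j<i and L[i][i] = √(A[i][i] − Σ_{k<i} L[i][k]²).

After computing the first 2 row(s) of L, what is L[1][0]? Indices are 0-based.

L[1][0] = -3

Step 1: L[0][0] = √(16) = 4.
  L[1][0] = (-12) / L[0][0] = -3.
Step 2: L[1][1] = √(1) = 1.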